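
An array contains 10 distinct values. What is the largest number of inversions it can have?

Inversions: 45

The maximum occurs when the array is in strictly decreasing order: every one of the C(10, 2) pairs is inverted.
C(10, 2) = 10·9/2 = 45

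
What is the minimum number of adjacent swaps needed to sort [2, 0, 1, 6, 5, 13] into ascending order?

Each adjacent swap fixes exactly one inversion, so the minimum swap count equals the number of inversions.
Count inversions — for each element, later elements that are smaller:
2: 0, 1 → 2
0: none → 0
1: none → 0
6: 5 → 1
5: none → 0
13: none → 0
Total inversions: 2 + 0 + 0 + 1 + 0 + 0 = 3

3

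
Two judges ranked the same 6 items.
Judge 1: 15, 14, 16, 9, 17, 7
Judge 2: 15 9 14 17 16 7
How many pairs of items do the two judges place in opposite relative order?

3

Assign each item its position (1..6) in the first ordering, then rewrite the second ordering as that position sequence:
positions: 15→1, 14→2, 16→3, 9→4, 17→5, 7→6
second ordering as positions: [1, 4, 2, 5, 3, 6]
Discordant pairs = inversions in this position sequence.
1: 0
4: 2, 3 → 2
2: 0
5: 3 → 1
3: 0
6: 0
Total: 0 + 2 + 0 + 1 + 0 + 0 = 3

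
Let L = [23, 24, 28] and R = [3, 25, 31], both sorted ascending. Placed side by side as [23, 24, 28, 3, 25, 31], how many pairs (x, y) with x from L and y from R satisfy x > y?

There are 4 split inversions.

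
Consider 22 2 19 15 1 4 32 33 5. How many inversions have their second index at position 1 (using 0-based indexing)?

The element at index 1 is 2.
Elements before it: 22
Those larger than 2: 22

1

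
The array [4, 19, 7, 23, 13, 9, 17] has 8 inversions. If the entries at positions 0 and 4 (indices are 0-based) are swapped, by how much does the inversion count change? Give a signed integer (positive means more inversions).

+3

Positions 0 and 4 hold 4 and 13; after swapping, the array is [13, 19, 7, 23, 4, 9, 17].
Count, for each position, how many later elements it exceeds:
13 → 7, 4, 9 → 3
19 → 7, 4, 9, 17 → 4
7 → 4 → 1
23 → 4, 9, 17 → 3
4 → none → 0
9 → none → 0
17 → none → 0
Sum: 3 + 4 + 1 + 3 + 0 + 0 + 0 = 11
Change: 11 − 8 = +3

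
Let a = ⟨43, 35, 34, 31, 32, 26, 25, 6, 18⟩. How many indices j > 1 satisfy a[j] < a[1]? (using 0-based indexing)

The element at index 1 is 35.
Elements after it: 34, 31, 32, 26, 25, 6, 18
Those smaller than 35: 34, 31, 32, 26, 25, 6, 18

7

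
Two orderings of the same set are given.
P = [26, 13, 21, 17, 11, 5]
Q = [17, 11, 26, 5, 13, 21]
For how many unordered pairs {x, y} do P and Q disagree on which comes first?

8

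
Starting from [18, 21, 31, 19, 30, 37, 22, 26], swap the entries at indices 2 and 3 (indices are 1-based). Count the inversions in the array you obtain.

There are 10 inversions.

Positions 2 and 3 hold 21 and 31; after swapping, the array is [18, 31, 21, 19, 30, 37, 22, 26].
Sweep left to right; for each value list the smaller values that follow it:
18: 0
31: 5
21: 1
19: 0
30: 2
37: 2
22: 0
26: 0
Sum: 0 + 5 + 1 + 0 + 2 + 2 + 0 + 0 = 10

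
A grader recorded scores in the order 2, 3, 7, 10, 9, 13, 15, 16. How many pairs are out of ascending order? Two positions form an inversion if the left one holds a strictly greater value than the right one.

Count, for each position, how many later elements it exceeds:
2: 0
3: 0
7: 0
10: 1
9: 0
13: 0
15: 0
16: 0
Sum: 0 + 0 + 0 + 1 + 0 + 0 + 0 + 0 = 1

1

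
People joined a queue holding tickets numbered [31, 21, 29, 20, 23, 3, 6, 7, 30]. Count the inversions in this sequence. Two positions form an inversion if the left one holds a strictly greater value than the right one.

23 inversions

For each element, count later entries that are smaller:
31 → 21, 29, 20, 23, 3, 6, 7, 30 → 8
21 → 20, 3, 6, 7 → 4
29 → 20, 23, 3, 6, 7 → 5
20 → 3, 6, 7 → 3
23 → 3, 6, 7 → 3
3 → none → 0
6 → none → 0
7 → none → 0
30 → none → 0
Sum: 8 + 4 + 5 + 3 + 3 + 0 + 0 + 0 + 0 = 23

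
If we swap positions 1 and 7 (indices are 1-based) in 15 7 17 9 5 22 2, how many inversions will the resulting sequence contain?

Positions 1 and 7 hold 15 and 2; after swapping, the array is [2, 7, 17, 9, 5, 22, 15].
Sweep left to right; for each value list the smaller values that follow it:
2: 0
7: 1
17: 3
9: 1
5: 0
22: 1
15: 0
Sum: 0 + 1 + 3 + 1 + 0 + 1 + 0 = 6

6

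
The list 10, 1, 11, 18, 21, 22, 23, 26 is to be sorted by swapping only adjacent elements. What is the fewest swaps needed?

1 swap

Minimum adjacent swaps = number of inversions (each swap of adjacent out-of-order elements removes one inversion and no swap can remove more).
Count inversions — for each element, later elements that are smaller:
10: 1 → 1
1: none → 0
11: none → 0
18: none → 0
21: none → 0
22: none → 0
23: none → 0
26: none → 0
Total inversions: 1 + 0 + 0 + 0 + 0 + 0 + 0 + 0 = 1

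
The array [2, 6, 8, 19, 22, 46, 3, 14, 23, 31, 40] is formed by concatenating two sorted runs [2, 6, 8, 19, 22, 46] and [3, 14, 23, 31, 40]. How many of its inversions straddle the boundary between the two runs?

Count, for every r in R, how many entries of L exceed r:
r = 3: 6, 8, 19, 22, 46 → 5
r = 14: 19, 22, 46 → 3
r = 23: 46 → 1
r = 31: 46 → 1
r = 40: 46 → 1
Cross-inversions: 5 + 3 + 1 + 1 + 1 = 11

11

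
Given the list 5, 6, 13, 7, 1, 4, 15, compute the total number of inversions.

Element-by-element contributions:
5 → 1, 4 → 2
6 → 1, 4 → 2
13 → 7, 1, 4 → 3
7 → 1, 4 → 2
1 → none → 0
4 → none → 0
15 → none → 0
Sum: 2 + 2 + 3 + 2 + 0 + 0 + 0 = 9

Inversions: 9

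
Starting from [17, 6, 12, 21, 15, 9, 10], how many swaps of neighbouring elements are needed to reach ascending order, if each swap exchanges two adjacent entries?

12

The minimum number of adjacent swaps to sort an array equals its inversion count, since every such swap removes exactly one inversion.
Count inversions — for each element, later elements that are smaller:
17: 6, 12, 15, 9, 10 → 5
6: none → 0
12: 9, 10 → 2
21: 15, 9, 10 → 3
15: 9, 10 → 2
9: none → 0
10: none → 0
Total inversions: 5 + 0 + 2 + 3 + 2 + 0 + 0 = 12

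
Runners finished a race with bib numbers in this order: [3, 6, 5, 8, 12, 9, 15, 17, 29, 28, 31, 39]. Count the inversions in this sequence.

3 out-of-order pairs

Sweep left to right; for each value list the smaller values that follow it:
3 → none → 0
6 → 5 → 1
5 → none → 0
8 → none → 0
12 → 9 → 1
9 → none → 0
15 → none → 0
17 → none → 0
29 → 28 → 1
28 → none → 0
31 → none → 0
39 → none → 0
Sum: 0 + 1 + 0 + 0 + 1 + 0 + 0 + 0 + 1 + 0 + 0 + 0 = 3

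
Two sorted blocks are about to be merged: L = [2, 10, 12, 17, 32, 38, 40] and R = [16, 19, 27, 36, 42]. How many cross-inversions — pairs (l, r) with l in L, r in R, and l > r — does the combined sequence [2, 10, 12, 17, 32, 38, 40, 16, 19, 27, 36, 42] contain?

12

Take each right-half value and tally the left-half values above it:
r = 16: 17, 32, 38, 40 → 4
r = 19: 32, 38, 40 → 3
r = 27: 32, 38, 40 → 3
r = 36: 38, 40 → 2
r = 42: none → 0
Cross-inversions: 4 + 3 + 3 + 2 + 0 = 12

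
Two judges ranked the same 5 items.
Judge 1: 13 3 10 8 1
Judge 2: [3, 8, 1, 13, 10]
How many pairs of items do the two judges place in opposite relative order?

5 discordant pairs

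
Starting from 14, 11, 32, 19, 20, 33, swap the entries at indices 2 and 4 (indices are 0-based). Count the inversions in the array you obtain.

Positions 2 and 4 hold 32 and 20; after swapping, the array is [14, 11, 20, 19, 32, 33].
Sweep left to right; for each value list the smaller values that follow it:
14 → 11 → 1
11 → none → 0
20 → 19 → 1
19 → none → 0
32 → none → 0
33 → none → 0
Sum: 1 + 0 + 1 + 0 + 0 + 0 = 2

2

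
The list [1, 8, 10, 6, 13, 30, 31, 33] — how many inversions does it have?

Element-by-element contributions:
1 → none → 0
8 → 6 → 1
10 → 6 → 1
6 → none → 0
13 → none → 0
30 → none → 0
31 → none → 0
33 → none → 0
Sum: 0 + 1 + 1 + 0 + 0 + 0 + 0 + 0 = 2

2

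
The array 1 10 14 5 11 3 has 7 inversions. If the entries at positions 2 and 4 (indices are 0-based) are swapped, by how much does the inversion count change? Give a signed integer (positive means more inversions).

-1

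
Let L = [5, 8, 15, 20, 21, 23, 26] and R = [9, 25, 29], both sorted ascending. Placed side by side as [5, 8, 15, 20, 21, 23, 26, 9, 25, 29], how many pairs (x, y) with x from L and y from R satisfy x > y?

Take each right-half value and tally the left-half values above it:
r = 9: 15, 20, 21, 23, 26 → 5
r = 25: 26 → 1
r = 29: none → 0
Cross-inversions: 5 + 1 + 0 = 6

Split inversions: 6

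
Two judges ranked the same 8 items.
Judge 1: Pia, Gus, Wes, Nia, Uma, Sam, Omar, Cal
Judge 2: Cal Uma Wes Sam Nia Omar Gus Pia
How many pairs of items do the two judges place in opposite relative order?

Discordant pairs: 21

Assign each item its position (1..8) in the first ordering, then rewrite the second ordering as that position sequence:
positions: Pia→1, Gus→2, Wes→3, Nia→4, Uma→5, Sam→6, Omar→7, Cal→8
second ordering as positions: [8, 5, 3, 6, 4, 7, 2, 1]
Discordant pairs = inversions in this position sequence.
8: 5, 3, 6, 4, 7, 2, 1 → 7
5: 3, 4, 2, 1 → 4
3: 2, 1 → 2
6: 4, 2, 1 → 3
4: 2, 1 → 2
7: 2, 1 → 2
2: 1 → 1
1: 0
Total: 7 + 4 + 2 + 3 + 2 + 2 + 1 + 0 = 21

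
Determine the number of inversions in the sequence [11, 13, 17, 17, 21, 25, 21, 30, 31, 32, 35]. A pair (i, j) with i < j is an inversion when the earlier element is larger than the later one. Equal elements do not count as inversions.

For each element, count later entries that are smaller:
11 → none → 0
13 → none → 0
17 → none → 0
17 → none → 0
21 → none → 0
25 → 21 → 1
21 → none → 0
30 → none → 0
31 → none → 0
32 → none → 0
35 → none → 0
Sum: 0 + 0 + 0 + 0 + 0 + 1 + 0 + 0 + 0 + 0 + 0 = 1

There is 1 inversion.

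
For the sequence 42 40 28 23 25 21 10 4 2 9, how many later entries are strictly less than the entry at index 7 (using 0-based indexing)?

1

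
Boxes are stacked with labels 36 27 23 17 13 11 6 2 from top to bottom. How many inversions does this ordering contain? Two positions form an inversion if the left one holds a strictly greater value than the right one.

Count, for each position, how many later elements it exceeds:
36 → 27, 23, 17, 13, 11, 6, 2 → 7
27 → 23, 17, 13, 11, 6, 2 → 6
23 → 17, 13, 11, 6, 2 → 5
17 → 13, 11, 6, 2 → 4
13 → 11, 6, 2 → 3
11 → 6, 2 → 2
6 → 2 → 1
2 → none → 0
Sum: 7 + 6 + 5 + 4 + 3 + 2 + 1 + 0 = 28

28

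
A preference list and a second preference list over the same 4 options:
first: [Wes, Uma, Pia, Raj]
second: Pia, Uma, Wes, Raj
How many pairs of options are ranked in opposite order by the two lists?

Assign each item its position (1..4) in the first ordering, then rewrite the second ordering as that position sequence:
positions: Wes→1, Uma→2, Pia→3, Raj→4
second ordering as positions: [3, 2, 1, 4]
Discordant pairs = inversions in this position sequence.
3: 2, 1 → 2
2: 1 → 1
1: 0
4: 0
Total: 2 + 1 + 0 + 0 = 3

3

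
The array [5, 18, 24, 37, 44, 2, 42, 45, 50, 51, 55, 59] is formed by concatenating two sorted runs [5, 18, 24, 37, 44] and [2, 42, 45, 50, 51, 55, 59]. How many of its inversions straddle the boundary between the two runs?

There are 6 split inversions.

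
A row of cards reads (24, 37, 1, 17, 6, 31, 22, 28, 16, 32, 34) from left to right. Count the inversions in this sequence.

21

Sweep left to right; for each value list the smaller values that follow it:
24 → 1, 17, 6, 22, 16 → 5
37 → 1, 17, 6, 31, 22, 28, 16, 32, 34 → 9
1 → none → 0
17 → 6, 16 → 2
6 → none → 0
31 → 22, 28, 16 → 3
22 → 16 → 1
28 → 16 → 1
16 → none → 0
32 → none → 0
34 → none → 0
Sum: 5 + 9 + 0 + 2 + 0 + 3 + 1 + 1 + 0 + 0 + 0 = 21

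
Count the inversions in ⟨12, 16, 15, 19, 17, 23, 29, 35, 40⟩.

For each element, count later entries that are smaller:
12 → none → 0
16 → 15 → 1
15 → none → 0
19 → 17 → 1
17 → none → 0
23 → none → 0
29 → none → 0
35 → none → 0
40 → none → 0
Sum: 0 + 1 + 0 + 1 + 0 + 0 + 0 + 0 + 0 = 2

Out-of-order pairs: 2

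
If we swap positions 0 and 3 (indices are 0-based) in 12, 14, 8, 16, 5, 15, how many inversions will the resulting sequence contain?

10

Positions 0 and 3 hold 12 and 16; after swapping, the array is [16, 14, 8, 12, 5, 15].
Sweep left to right; for each value list the smaller values that follow it:
16 → 14, 8, 12, 5, 15 → 5
14 → 8, 12, 5 → 3
8 → 5 → 1
12 → 5 → 1
5 → none → 0
15 → none → 0
Sum: 5 + 3 + 1 + 1 + 0 + 0 = 10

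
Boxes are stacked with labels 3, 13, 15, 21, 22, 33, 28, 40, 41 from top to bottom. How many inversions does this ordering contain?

For each element, count later entries that are smaller:
3 → none → 0
13 → none → 0
15 → none → 0
21 → none → 0
22 → none → 0
33 → 28 → 1
28 → none → 0
40 → none → 0
41 → none → 0
Sum: 0 + 0 + 0 + 0 + 0 + 1 + 0 + 0 + 0 = 1

Inversions: 1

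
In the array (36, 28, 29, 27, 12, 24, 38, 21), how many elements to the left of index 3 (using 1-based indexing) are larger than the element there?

1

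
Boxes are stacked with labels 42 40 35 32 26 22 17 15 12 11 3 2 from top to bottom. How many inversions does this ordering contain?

Element-by-element contributions:
42: 11
40: 10
35: 9
32: 8
26: 7
22: 6
17: 5
15: 4
12: 3
11: 2
3: 1
2: 0
Sum: 11 + 10 + 9 + 8 + 7 + 6 + 5 + 4 + 3 + 2 + 1 + 0 = 66

66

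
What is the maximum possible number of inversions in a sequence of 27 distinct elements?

Inversions: 351

The maximum occurs when the array is in strictly decreasing order: every one of the C(27, 2) pairs is inverted.
C(27, 2) = 27·26/2 = 351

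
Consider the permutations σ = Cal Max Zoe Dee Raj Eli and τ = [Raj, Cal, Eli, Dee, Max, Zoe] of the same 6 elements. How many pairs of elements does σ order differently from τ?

Assign each item its position (1..6) in the first ordering, then rewrite the second ordering as that position sequence:
positions: Cal→1, Max→2, Zoe→3, Dee→4, Raj→5, Eli→6
second ordering as positions: [5, 1, 6, 4, 2, 3]
Discordant pairs = inversions in this position sequence.
5: 1, 4, 2, 3 → 4
1: 0
6: 4, 2, 3 → 3
4: 2, 3 → 2
2: 0
3: 0
Total: 4 + 0 + 3 + 2 + 0 + 0 = 9

Discordant pairs: 9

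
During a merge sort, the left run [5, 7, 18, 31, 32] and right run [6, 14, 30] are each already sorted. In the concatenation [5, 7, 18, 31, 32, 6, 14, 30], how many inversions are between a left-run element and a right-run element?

Cross-inversions: 9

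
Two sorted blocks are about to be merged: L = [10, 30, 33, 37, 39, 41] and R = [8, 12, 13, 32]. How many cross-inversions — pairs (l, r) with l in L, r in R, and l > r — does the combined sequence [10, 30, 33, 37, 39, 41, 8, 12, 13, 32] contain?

Split inversions: 20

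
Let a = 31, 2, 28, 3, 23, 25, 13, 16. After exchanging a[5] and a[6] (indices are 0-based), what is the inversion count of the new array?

Positions 5 and 6 hold 25 and 13; after swapping, the array is [31, 2, 28, 3, 23, 13, 25, 16].
Sweep left to right; for each value list the smaller values that follow it:
31: 7
2: 0
28: 5
3: 0
23: 2
13: 0
25: 1
16: 0
Sum: 7 + 0 + 5 + 0 + 2 + 0 + 1 + 0 = 15

15 inversions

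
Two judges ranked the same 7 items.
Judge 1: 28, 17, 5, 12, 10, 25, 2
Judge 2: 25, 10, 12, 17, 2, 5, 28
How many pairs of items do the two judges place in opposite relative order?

Assign each item its position (1..7) in the first ordering, then rewrite the second ordering as that position sequence:
positions: 28→1, 17→2, 5→3, 12→4, 10→5, 25→6, 2→7
second ordering as positions: [6, 5, 4, 2, 7, 3, 1]
Discordant pairs = inversions in this position sequence.
6: 5, 4, 2, 3, 1 → 5
5: 4, 2, 3, 1 → 4
4: 2, 3, 1 → 3
2: 1 → 1
7: 3, 1 → 2
3: 1 → 1
1: 0
Total: 5 + 4 + 3 + 1 + 2 + 1 + 0 = 16

There are 16 discordant pairs.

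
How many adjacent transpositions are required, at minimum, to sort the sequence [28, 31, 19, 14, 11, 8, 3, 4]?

26

The minimum number of adjacent swaps to sort an array equals its inversion count, since every such swap removes exactly one inversion.
Count inversions — for each element, later elements that are smaller:
28: 19, 14, 11, 8, 3, 4 → 6
31: 19, 14, 11, 8, 3, 4 → 6
19: 14, 11, 8, 3, 4 → 5
14: 11, 8, 3, 4 → 4
11: 8, 3, 4 → 3
8: 3, 4 → 2
3: none → 0
4: none → 0
Total inversions: 6 + 6 + 5 + 4 + 3 + 2 + 0 + 0 = 26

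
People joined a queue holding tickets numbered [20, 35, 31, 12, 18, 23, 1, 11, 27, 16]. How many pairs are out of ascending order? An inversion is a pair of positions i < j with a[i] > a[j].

There are 29 inversions.

Count, for each position, how many later elements it exceeds:
20: 5
35: 8
31: 7
12: 2
18: 3
23: 3
1: 0
11: 0
27: 1
16: 0
Sum: 5 + 8 + 7 + 2 + 3 + 3 + 0 + 0 + 1 + 0 = 29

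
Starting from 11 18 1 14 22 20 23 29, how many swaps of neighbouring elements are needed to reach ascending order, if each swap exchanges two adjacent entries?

4 adjacent swaps

Minimum adjacent swaps = number of inversions (each swap of adjacent out-of-order elements removes one inversion and no swap can remove more).
Count inversions — for each element, later elements that are smaller:
11: 1 → 1
18: 1, 14 → 2
1: none → 0
14: none → 0
22: 20 → 1
20: none → 0
23: none → 0
29: none → 0
Total inversions: 1 + 2 + 0 + 0 + 1 + 0 + 0 + 0 = 4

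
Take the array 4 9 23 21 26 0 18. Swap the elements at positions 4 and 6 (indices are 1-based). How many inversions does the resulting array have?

8

Positions 4 and 6 hold 21 and 0; after swapping, the array is [4, 9, 23, 0, 26, 21, 18].
Element-by-element contributions:
4 → 0 → 1
9 → 0 → 1
23 → 0, 21, 18 → 3
0 → none → 0
26 → 21, 18 → 2
21 → 18 → 1
18 → none → 0
Sum: 1 + 1 + 3 + 0 + 2 + 1 + 0 = 8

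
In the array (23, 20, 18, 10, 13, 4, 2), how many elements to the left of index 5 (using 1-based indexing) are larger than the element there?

3 such elements

The element at index 5 is 13.
Elements before it: 23, 20, 18, 10
Those larger than 13: 23, 20, 18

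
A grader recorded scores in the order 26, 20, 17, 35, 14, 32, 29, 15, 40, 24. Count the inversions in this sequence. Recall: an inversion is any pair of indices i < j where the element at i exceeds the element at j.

21

Sweep left to right; for each value list the smaller values that follow it:
26: 5
20: 3
17: 2
35: 5
14: 0
32: 3
29: 2
15: 0
40: 1
24: 0
Sum: 5 + 3 + 2 + 5 + 0 + 3 + 2 + 0 + 1 + 0 = 21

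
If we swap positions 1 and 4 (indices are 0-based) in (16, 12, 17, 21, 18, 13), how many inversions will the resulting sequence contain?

Positions 1 and 4 hold 12 and 18; after swapping, the array is [16, 18, 17, 21, 12, 13].
Sweep left to right; for each value list the smaller values that follow it:
16 → 12, 13 → 2
18 → 17, 12, 13 → 3
17 → 12, 13 → 2
21 → 12, 13 → 2
12 → none → 0
13 → none → 0
Sum: 2 + 3 + 2 + 2 + 0 + 0 = 9

9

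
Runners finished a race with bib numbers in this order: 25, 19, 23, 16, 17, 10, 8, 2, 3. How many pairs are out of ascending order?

33

Sweep left to right; for each value list the smaller values that follow it:
25: 8
19: 6
23: 6
16: 4
17: 4
10: 3
8: 2
2: 0
3: 0
Sum: 8 + 6 + 6 + 4 + 4 + 3 + 2 + 0 + 0 = 33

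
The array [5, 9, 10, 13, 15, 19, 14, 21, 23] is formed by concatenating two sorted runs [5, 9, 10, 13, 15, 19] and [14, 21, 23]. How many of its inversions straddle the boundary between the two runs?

Split inversions: 2

For each element r of the right run, count left-run elements greater than r:
r = 14: 15, 19 → 2
r = 21: none → 0
r = 23: none → 0
Cross-inversions: 2 + 0 + 0 = 2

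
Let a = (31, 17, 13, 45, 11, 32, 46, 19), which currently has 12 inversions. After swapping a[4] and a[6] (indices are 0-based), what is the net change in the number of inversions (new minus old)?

Positions 4 and 6 hold 11 and 46; after swapping, the array is [31, 17, 13, 45, 46, 32, 11, 19].
For each element, count later entries that are smaller:
31: 4
17: 2
13: 1
45: 3
46: 3
32: 2
11: 0
19: 0
Sum: 4 + 2 + 1 + 3 + 3 + 2 + 0 + 0 = 15
Change: 15 − 12 = +3

+3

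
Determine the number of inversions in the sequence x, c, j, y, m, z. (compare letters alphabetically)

4 inversions

Listing every pair i<j with a[i]>a[j] (using 1-based positions):
(1,2): x > c
(1,3): x > j
(1,5): x > m
(4,5): y > m
That's 4 pairs.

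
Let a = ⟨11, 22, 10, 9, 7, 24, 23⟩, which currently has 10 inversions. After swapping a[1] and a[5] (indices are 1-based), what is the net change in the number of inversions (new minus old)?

Positions 1 and 5 hold 11 and 7; after swapping, the array is [7, 22, 10, 9, 11, 24, 23].
Count, for each position, how many later elements it exceeds:
7 → none → 0
22 → 10, 9, 11 → 3
10 → 9 → 1
9 → none → 0
11 → none → 0
24 → 23 → 1
23 → none → 0
Sum: 0 + 3 + 1 + 0 + 0 + 1 + 0 = 5
Change: 5 − 10 = -5

-5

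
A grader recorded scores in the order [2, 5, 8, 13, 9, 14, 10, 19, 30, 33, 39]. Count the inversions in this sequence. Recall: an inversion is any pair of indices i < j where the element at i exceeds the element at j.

Element-by-element contributions:
2: 0
5: 0
8: 0
13: 2
9: 0
14: 1
10: 0
19: 0
30: 0
33: 0
39: 0
Sum: 0 + 0 + 0 + 2 + 0 + 1 + 0 + 0 + 0 + 0 + 0 = 3

3 inversions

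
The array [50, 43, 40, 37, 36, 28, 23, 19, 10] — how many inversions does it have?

There are 36 inversions.

Sweep left to right; for each value list the smaller values that follow it:
50: 8
43: 7
40: 6
37: 5
36: 4
28: 3
23: 2
19: 1
10: 0
Sum: 8 + 7 + 6 + 5 + 4 + 3 + 2 + 1 + 0 = 36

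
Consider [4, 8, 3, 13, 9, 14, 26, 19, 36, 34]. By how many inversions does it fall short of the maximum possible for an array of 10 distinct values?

40

Maximum inversions for 10 distinct elements is C(10, 2) = 10·9/2 = 45.
Current inversions — for each element, count later smaller elements:
4: 1
8: 1
3: 0
13: 1
9: 0
14: 0
26: 1
19: 0
36: 1
34: 0
Current total: 1 + 1 + 0 + 1 + 0 + 0 + 1 + 0 + 1 + 0 = 5
Shortfall: 45 − 5 = 40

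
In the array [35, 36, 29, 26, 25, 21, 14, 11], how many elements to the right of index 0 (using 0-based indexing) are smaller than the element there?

6

The element at index 0 is 35.
Elements after it: 36, 29, 26, 25, 21, 14, 11
Those smaller than 35: 29, 26, 25, 21, 14, 11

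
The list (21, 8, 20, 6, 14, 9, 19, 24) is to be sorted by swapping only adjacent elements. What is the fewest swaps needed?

The minimum number of adjacent swaps to sort an array equals its inversion count, since every such swap removes exactly one inversion.
Count inversions — for each element, later elements that are smaller:
21: 8, 20, 6, 14, 9, 19 → 6
8: 6 → 1
20: 6, 14, 9, 19 → 4
6: none → 0
14: 9 → 1
9: none → 0
19: none → 0
24: none → 0
Total inversions: 6 + 1 + 4 + 0 + 1 + 0 + 0 + 0 = 12

There are 12 adjacent swaps.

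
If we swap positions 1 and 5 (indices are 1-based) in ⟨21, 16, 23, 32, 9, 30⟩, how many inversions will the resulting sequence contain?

3

Positions 1 and 5 hold 21 and 9; after swapping, the array is [9, 16, 23, 32, 21, 30].
Element-by-element contributions:
9 → none → 0
16 → none → 0
23 → 21 → 1
32 → 21, 30 → 2
21 → none → 0
30 → none → 0
Sum: 0 + 0 + 1 + 2 + 0 + 0 = 3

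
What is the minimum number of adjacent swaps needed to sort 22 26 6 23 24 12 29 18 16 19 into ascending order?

There are 24 adjacent swaps.

Minimum adjacent swaps = number of inversions (each swap of adjacent out-of-order elements removes one inversion and no swap can remove more).
Count inversions — for each element, later elements that are smaller:
22: 6, 12, 18, 16, 19 → 5
26: 6, 23, 24, 12, 18, 16, 19 → 7
6: none → 0
23: 12, 18, 16, 19 → 4
24: 12, 18, 16, 19 → 4
12: none → 0
29: 18, 16, 19 → 3
18: 16 → 1
16: none → 0
19: none → 0
Total inversions: 5 + 7 + 0 + 4 + 4 + 0 + 3 + 1 + 0 + 0 = 24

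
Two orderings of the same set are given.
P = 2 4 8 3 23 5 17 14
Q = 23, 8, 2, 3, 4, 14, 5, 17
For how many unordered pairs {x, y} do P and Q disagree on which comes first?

Assign each item its position (1..8) in the first ordering, then rewrite the second ordering as that position sequence:
positions: 2→1, 4→2, 8→3, 3→4, 23→5, 5→6, 17→7, 14→8
second ordering as positions: [5, 3, 1, 4, 2, 8, 6, 7]
Discordant pairs = inversions in this position sequence.
5: 3, 1, 4, 2 → 4
3: 1, 2 → 2
1: 0
4: 2 → 1
2: 0
8: 6, 7 → 2
6: 0
7: 0
Total: 4 + 2 + 0 + 1 + 0 + 2 + 0 + 0 = 9

9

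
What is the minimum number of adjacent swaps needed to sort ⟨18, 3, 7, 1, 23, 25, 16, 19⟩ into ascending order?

10

The minimum number of adjacent swaps to sort an array equals its inversion count, since every such swap removes exactly one inversion.
Count inversions — for each element, later elements that are smaller:
18: 3, 7, 1, 16 → 4
3: 1 → 1
7: 1 → 1
1: none → 0
23: 16, 19 → 2
25: 16, 19 → 2
16: none → 0
19: none → 0
Total inversions: 4 + 1 + 1 + 0 + 2 + 2 + 0 + 0 = 10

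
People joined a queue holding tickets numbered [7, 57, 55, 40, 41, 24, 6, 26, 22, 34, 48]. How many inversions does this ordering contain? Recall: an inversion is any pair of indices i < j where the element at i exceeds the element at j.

Count, for each position, how many later elements it exceeds:
7: 1
57: 9
55: 8
40: 5
41: 5
24: 2
6: 0
26: 1
22: 0
34: 0
48: 0
Sum: 1 + 9 + 8 + 5 + 5 + 2 + 0 + 1 + 0 + 0 + 0 = 31

31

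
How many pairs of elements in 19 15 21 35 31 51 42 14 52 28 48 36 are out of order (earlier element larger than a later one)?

21 inversions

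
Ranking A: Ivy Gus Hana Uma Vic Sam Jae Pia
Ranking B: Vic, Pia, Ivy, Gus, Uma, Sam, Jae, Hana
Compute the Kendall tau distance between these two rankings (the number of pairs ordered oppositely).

Assign each item its position (1..8) in the first ordering, then rewrite the second ordering as that position sequence:
positions: Ivy→1, Gus→2, Hana→3, Uma→4, Vic→5, Sam→6, Jae→7, Pia→8
second ordering as positions: [5, 8, 1, 2, 4, 6, 7, 3]
Discordant pairs = inversions in this position sequence.
5: 1, 2, 4, 3 → 4
8: 1, 2, 4, 6, 7, 3 → 6
1: 0
2: 0
4: 3 → 1
6: 3 → 1
7: 3 → 1
3: 0
Total: 4 + 6 + 0 + 0 + 1 + 1 + 1 + 0 = 13

There are 13 discordant pairs.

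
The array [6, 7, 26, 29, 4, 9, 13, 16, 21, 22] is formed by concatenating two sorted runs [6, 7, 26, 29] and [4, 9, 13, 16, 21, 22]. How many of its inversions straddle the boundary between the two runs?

14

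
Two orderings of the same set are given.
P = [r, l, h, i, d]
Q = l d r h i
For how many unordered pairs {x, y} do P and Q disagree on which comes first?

4 disagreeing pairs

Assign each item its position (1..5) in the first ordering, then rewrite the second ordering as that position sequence:
positions: r→1, l→2, h→3, i→4, d→5
second ordering as positions: [2, 5, 1, 3, 4]
Discordant pairs = inversions in this position sequence.
2: 1 → 1
5: 1, 3, 4 → 3
1: 0
3: 0
4: 0
Total: 1 + 3 + 0 + 0 + 0 = 4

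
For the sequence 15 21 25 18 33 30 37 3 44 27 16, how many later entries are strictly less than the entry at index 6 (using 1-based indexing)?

3 such elements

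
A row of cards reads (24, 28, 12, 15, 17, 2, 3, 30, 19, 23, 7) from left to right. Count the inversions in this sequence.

Count, for each position, how many later elements it exceeds:
24 → 12, 15, 17, 2, 3, 19, 23, 7 → 8
28 → 12, 15, 17, 2, 3, 19, 23, 7 → 8
12 → 2, 3, 7 → 3
15 → 2, 3, 7 → 3
17 → 2, 3, 7 → 3
2 → none → 0
3 → none → 0
30 → 19, 23, 7 → 3
19 → 7 → 1
23 → 7 → 1
7 → none → 0
Sum: 8 + 8 + 3 + 3 + 3 + 0 + 0 + 3 + 1 + 1 + 0 = 30

Inversions: 30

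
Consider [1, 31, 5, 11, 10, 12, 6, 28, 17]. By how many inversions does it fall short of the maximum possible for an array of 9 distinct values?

Maximum inversions for 9 distinct elements is C(9, 2) = 9·8/2 = 36.
Current inversions — for each element, count later smaller elements:
1: 0
31: 7
5: 0
11: 2
10: 1
12: 1
6: 0
28: 1
17: 0
Current total: 0 + 7 + 0 + 2 + 1 + 1 + 0 + 1 + 0 = 12
Shortfall: 36 − 12 = 24

24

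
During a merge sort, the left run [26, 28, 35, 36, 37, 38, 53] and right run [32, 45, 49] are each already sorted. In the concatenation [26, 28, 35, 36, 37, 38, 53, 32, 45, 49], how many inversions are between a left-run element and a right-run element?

7

For each element r of the right run, count left-run elements greater than r:
r = 32: 35, 36, 37, 38, 53 → 5
r = 45: 53 → 1
r = 49: 53 → 1
Cross-inversions: 5 + 1 + 1 = 7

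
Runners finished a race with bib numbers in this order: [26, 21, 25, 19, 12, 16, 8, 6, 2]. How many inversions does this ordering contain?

There are 34 inversions.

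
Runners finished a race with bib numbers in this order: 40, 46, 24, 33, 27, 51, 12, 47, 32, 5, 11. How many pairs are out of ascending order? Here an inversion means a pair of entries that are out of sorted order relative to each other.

Count, for each position, how many later elements it exceeds:
40: 7
46: 7
24: 3
33: 5
27: 3
51: 5
12: 2
47: 3
32: 2
5: 0
11: 0
Sum: 7 + 7 + 3 + 5 + 3 + 5 + 2 + 3 + 2 + 0 + 0 = 37

Out-of-order pairs: 37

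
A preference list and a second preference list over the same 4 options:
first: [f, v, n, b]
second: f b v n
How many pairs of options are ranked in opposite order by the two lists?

Assign each item its position (1..4) in the first ordering, then rewrite the second ordering as that position sequence:
positions: f→1, v→2, n→3, b→4
second ordering as positions: [1, 4, 2, 3]
Discordant pairs = inversions in this position sequence.
1: 0
4: 2, 3 → 2
2: 0
3: 0
Total: 0 + 2 + 0 + 0 = 2

2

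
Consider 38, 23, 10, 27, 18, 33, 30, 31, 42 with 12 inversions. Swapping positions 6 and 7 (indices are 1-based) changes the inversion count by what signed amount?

-1

Positions 6 and 7 hold 33 and 30; after swapping, the array is [38, 23, 10, 27, 18, 30, 33, 31, 42].
Count, for each position, how many later elements it exceeds:
38 → 23, 10, 27, 18, 30, 33, 31 → 7
23 → 10, 18 → 2
10 → none → 0
27 → 18 → 1
18 → none → 0
30 → none → 0
33 → 31 → 1
31 → none → 0
42 → none → 0
Sum: 7 + 2 + 0 + 1 + 0 + 0 + 1 + 0 + 0 = 11
Change: 11 − 12 = -1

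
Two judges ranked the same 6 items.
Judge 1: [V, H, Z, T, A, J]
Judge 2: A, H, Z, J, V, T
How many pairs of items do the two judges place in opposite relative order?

8 discordant pairs

Assign each item its position (1..6) in the first ordering, then rewrite the second ordering as that position sequence:
positions: V→1, H→2, Z→3, T→4, A→5, J→6
second ordering as positions: [5, 2, 3, 6, 1, 4]
Discordant pairs = inversions in this position sequence.
5: 2, 3, 1, 4 → 4
2: 1 → 1
3: 1 → 1
6: 1, 4 → 2
1: 0
4: 0
Total: 4 + 1 + 1 + 2 + 0 + 0 = 8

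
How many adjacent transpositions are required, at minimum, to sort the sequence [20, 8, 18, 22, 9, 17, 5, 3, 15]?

There are 25 adjacent swaps.

The minimum number of adjacent swaps to sort an array equals its inversion count, since every such swap removes exactly one inversion.
Count inversions — for each element, later elements that are smaller:
20: 8, 18, 9, 17, 5, 3, 15 → 7
8: 5, 3 → 2
18: 9, 17, 5, 3, 15 → 5
22: 9, 17, 5, 3, 15 → 5
9: 5, 3 → 2
17: 5, 3, 15 → 3
5: 3 → 1
3: none → 0
15: none → 0
Total inversions: 7 + 2 + 5 + 5 + 2 + 3 + 1 + 0 + 0 = 25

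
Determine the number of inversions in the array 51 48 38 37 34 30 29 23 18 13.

For each element, count later entries that are smaller:
51: 9
48: 8
38: 7
37: 6
34: 5
30: 4
29: 3
23: 2
18: 1
13: 0
Sum: 9 + 8 + 7 + 6 + 5 + 4 + 3 + 2 + 1 + 0 = 45

45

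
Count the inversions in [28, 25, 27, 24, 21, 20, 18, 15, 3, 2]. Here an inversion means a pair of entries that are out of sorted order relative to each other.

There are 44 inversions.

Sweep left to right; for each value list the smaller values that follow it:
28 → 25, 27, 24, 21, 20, 18, 15, 3, 2 → 9
25 → 24, 21, 20, 18, 15, 3, 2 → 7
27 → 24, 21, 20, 18, 15, 3, 2 → 7
24 → 21, 20, 18, 15, 3, 2 → 6
21 → 20, 18, 15, 3, 2 → 5
20 → 18, 15, 3, 2 → 4
18 → 15, 3, 2 → 3
15 → 3, 2 → 2
3 → 2 → 1
2 → none → 0
Sum: 9 + 7 + 7 + 6 + 5 + 4 + 3 + 2 + 1 + 0 = 44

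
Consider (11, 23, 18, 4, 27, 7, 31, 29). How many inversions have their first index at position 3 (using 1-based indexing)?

The element at index 3 is 18.
Elements after it: 4, 27, 7, 31, 29
Those smaller than 18: 4, 7

2 such elements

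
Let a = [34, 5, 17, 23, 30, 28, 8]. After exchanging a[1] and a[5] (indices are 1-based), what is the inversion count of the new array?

Positions 1 and 5 hold 34 and 30; after swapping, the array is [30, 5, 17, 23, 34, 28, 8].
Sweep left to right; for each value list the smaller values that follow it:
30: 5
5: 0
17: 1
23: 1
34: 2
28: 1
8: 0
Sum: 5 + 0 + 1 + 1 + 2 + 1 + 0 = 10

10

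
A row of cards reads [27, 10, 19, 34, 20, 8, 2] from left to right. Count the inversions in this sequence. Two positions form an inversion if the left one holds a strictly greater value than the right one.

15 inversions

Element-by-element contributions:
27 → 10, 19, 20, 8, 2 → 5
10 → 8, 2 → 2
19 → 8, 2 → 2
34 → 20, 8, 2 → 3
20 → 8, 2 → 2
8 → 2 → 1
2 → none → 0
Sum: 5 + 2 + 2 + 3 + 2 + 1 + 0 = 15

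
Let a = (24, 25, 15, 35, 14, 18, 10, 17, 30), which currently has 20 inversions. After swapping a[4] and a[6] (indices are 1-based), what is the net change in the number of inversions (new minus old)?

Positions 4 and 6 hold 35 and 18; after swapping, the array is [24, 25, 15, 18, 14, 35, 10, 17, 30].
Element-by-element contributions:
24 → 15, 18, 14, 10, 17 → 5
25 → 15, 18, 14, 10, 17 → 5
15 → 14, 10 → 2
18 → 14, 10, 17 → 3
14 → 10 → 1
35 → 10, 17, 30 → 3
10 → none → 0
17 → none → 0
30 → none → 0
Sum: 5 + 5 + 2 + 3 + 1 + 3 + 0 + 0 + 0 = 19
Change: 19 − 20 = -1

-1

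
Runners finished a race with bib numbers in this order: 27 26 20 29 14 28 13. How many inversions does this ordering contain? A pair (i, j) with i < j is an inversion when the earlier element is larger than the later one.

14

Count, for each position, how many later elements it exceeds:
27: 4
26: 3
20: 2
29: 3
14: 1
28: 1
13: 0
Sum: 4 + 3 + 2 + 3 + 1 + 1 + 0 = 14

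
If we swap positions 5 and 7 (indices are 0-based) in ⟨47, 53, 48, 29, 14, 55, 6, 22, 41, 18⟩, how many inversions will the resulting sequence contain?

Positions 5 and 7 hold 55 and 22; after swapping, the array is [47, 53, 48, 29, 14, 22, 6, 55, 41, 18].
For each element, count later entries that are smaller:
47: 6
53: 7
48: 6
29: 4
14: 1
22: 2
6: 0
55: 2
41: 1
18: 0
Sum: 6 + 7 + 6 + 4 + 1 + 2 + 0 + 2 + 1 + 0 = 29

29 inversions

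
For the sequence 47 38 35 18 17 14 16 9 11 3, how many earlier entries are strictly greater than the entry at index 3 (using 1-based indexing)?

The element at index 3 is 35.
Elements before it: 47, 38
Those larger than 35: 47, 38

2 such elements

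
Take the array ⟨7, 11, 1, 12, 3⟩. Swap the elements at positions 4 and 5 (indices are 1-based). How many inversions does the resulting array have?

Positions 4 and 5 hold 12 and 3; after swapping, the array is [7, 11, 1, 3, 12].
Count, for each position, how many later elements it exceeds:
7 → 1, 3 → 2
11 → 1, 3 → 2
1 → none → 0
3 → none → 0
12 → none → 0
Sum: 2 + 2 + 0 + 0 + 0 = 4

4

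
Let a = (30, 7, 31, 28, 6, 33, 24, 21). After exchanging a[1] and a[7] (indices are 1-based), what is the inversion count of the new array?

Positions 1 and 7 hold 30 and 24; after swapping, the array is [24, 7, 31, 28, 6, 33, 30, 21].
Count, for each position, how many later elements it exceeds:
24 → 7, 6, 21 → 3
7 → 6 → 1
31 → 28, 6, 30, 21 → 4
28 → 6, 21 → 2
6 → none → 0
33 → 30, 21 → 2
30 → 21 → 1
21 → none → 0
Sum: 3 + 1 + 4 + 2 + 0 + 2 + 1 + 0 = 13

There are 13 inversions.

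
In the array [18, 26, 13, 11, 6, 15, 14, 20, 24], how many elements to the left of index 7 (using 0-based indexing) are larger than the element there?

The element at index 7 is 20.
Elements before it: 18, 26, 13, 11, 6, 15, 14
Those larger than 20: 26

1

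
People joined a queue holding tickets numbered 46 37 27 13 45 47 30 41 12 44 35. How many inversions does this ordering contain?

Count, for each position, how many later elements it exceeds:
46: 9
37: 5
27: 2
13: 1
45: 5
47: 5
30: 1
41: 2
12: 0
44: 1
35: 0
Sum: 9 + 5 + 2 + 1 + 5 + 5 + 1 + 2 + 0 + 1 + 0 = 31

31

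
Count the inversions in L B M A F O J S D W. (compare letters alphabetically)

Out-of-order pairs: 15

Sweep left to right; for each value list the smaller values that follow it:
L: 5
B: 1
M: 4
A: 0
F: 1
O: 2
J: 1
S: 1
D: 0
W: 0
Sum: 5 + 1 + 4 + 0 + 1 + 2 + 1 + 1 + 0 + 0 = 15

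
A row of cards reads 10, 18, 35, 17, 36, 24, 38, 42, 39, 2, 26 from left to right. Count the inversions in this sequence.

Count, for each position, how many later elements it exceeds:
10 → 2 → 1
18 → 17, 2 → 2
35 → 17, 24, 2, 26 → 4
17 → 2 → 1
36 → 24, 2, 26 → 3
24 → 2 → 1
38 → 2, 26 → 2
42 → 39, 2, 26 → 3
39 → 2, 26 → 2
2 → none → 0
26 → none → 0
Sum: 1 + 2 + 4 + 1 + 3 + 1 + 2 + 3 + 2 + 0 + 0 = 19

Inversions: 19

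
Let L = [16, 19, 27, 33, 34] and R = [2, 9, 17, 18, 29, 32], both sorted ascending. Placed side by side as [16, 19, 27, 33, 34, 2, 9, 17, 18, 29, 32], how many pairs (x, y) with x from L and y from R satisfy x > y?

22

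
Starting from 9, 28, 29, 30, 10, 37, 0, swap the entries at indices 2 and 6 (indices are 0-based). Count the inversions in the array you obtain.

Positions 2 and 6 hold 29 and 0; after swapping, the array is [9, 28, 0, 30, 10, 37, 29].
Sweep left to right; for each value list the smaller values that follow it:
9: 1
28: 2
0: 0
30: 2
10: 0
37: 1
29: 0
Sum: 1 + 2 + 0 + 2 + 0 + 1 + 0 = 6

6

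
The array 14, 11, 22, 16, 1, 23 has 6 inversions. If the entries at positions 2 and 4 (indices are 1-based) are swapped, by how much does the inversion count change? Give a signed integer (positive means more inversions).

+1

Positions 2 and 4 hold 11 and 16; after swapping, the array is [14, 16, 22, 11, 1, 23].
Sweep left to right; for each value list the smaller values that follow it:
14 → 11, 1 → 2
16 → 11, 1 → 2
22 → 11, 1 → 2
11 → 1 → 1
1 → none → 0
23 → none → 0
Sum: 2 + 2 + 2 + 1 + 0 + 0 = 7
Change: 7 − 6 = +1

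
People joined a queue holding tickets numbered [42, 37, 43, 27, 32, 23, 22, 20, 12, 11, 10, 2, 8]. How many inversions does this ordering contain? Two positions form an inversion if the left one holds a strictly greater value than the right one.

74

For each element, count later entries that are smaller:
42 → 37, 27, 32, 23, 22, 20, 12, 11, 10, 2, 8 → 11
37 → 27, 32, 23, 22, 20, 12, 11, 10, 2, 8 → 10
43 → 27, 32, 23, 22, 20, 12, 11, 10, 2, 8 → 10
27 → 23, 22, 20, 12, 11, 10, 2, 8 → 8
32 → 23, 22, 20, 12, 11, 10, 2, 8 → 8
23 → 22, 20, 12, 11, 10, 2, 8 → 7
22 → 20, 12, 11, 10, 2, 8 → 6
20 → 12, 11, 10, 2, 8 → 5
12 → 11, 10, 2, 8 → 4
11 → 10, 2, 8 → 3
10 → 2, 8 → 2
2 → none → 0
8 → none → 0
Sum: 11 + 10 + 10 + 8 + 8 + 7 + 6 + 5 + 4 + 3 + 2 + 0 + 0 = 74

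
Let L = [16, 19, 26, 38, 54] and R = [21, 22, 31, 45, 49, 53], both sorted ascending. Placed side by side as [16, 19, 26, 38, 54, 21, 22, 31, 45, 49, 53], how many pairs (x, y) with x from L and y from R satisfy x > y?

Take each right-half value and tally the left-half values above it:
r = 21: 26, 38, 54 → 3
r = 22: 26, 38, 54 → 3
r = 31: 38, 54 → 2
r = 45: 54 → 1
r = 49: 54 → 1
r = 53: 54 → 1
Cross-inversions: 3 + 3 + 2 + 1 + 1 + 1 = 11

11 cross-inversions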